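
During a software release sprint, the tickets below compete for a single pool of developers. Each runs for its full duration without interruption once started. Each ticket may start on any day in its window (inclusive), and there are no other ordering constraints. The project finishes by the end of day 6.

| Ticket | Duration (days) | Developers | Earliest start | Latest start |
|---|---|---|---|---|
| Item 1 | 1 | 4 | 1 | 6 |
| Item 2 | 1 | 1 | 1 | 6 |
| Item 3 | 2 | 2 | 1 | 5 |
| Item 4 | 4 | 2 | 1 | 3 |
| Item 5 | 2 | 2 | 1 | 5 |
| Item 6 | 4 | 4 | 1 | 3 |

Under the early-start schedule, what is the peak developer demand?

Early-start schedule: Item 1@1, Item 2@1, Item 3@1, Item 4@1, Item 5@1, Item 6@1.
Load per day: day 1: 15, day 2: 10, day 3: 6, day 4: 6, day 5: 0, day 6: 0.
Peak is 15.

15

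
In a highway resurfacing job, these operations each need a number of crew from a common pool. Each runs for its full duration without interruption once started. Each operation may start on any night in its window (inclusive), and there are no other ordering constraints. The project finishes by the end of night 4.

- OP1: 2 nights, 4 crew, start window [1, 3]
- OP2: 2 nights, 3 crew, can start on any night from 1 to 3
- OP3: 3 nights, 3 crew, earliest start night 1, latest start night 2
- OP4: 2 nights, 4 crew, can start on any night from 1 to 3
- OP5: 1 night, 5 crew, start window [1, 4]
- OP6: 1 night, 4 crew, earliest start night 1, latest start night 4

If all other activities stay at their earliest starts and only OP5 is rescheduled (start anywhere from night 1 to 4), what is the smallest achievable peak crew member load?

18

OP5@1: n1:23  n2:14  n3:3  n4:0 → peak 23
OP5@2: n1:18  n2:19  n3:3  n4:0 → peak 19
OP5@3: n1:18  n2:14  n3:8  n4:0 → peak 18
OP5@4: n1:18  n2:14  n3:3  n4:5 → peak 18
Best is OP5@3, peak 18.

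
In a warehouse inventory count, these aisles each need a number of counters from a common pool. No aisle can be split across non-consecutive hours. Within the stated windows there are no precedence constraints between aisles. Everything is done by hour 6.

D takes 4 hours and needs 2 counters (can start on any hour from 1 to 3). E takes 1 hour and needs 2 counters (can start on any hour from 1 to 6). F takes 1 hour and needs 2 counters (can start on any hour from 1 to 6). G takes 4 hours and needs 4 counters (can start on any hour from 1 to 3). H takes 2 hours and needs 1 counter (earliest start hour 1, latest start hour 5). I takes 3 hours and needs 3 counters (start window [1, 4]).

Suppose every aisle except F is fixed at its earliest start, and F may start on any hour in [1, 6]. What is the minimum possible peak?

12

F@1: h1:14  h2:10  h3:9  h4:6  h5:0  h6:0 → peak 14
F@2: h1:12  h2:12  h3:9  h4:6  h5:0  h6:0 → peak 12
F@3: h1:12  h2:10  h3:11  h4:6  h5:0  h6:0 → peak 12
F@4: h1:12  h2:10  h3:9  h4:8  h5:0  h6:0 → peak 12
F@5: h1:12  h2:10  h3:9  h4:6  h5:2  h6:0 → peak 12
F@6: h1:12  h2:10  h3:9  h4:6  h5:0  h6:2 → peak 12
Best is F@2, peak 12.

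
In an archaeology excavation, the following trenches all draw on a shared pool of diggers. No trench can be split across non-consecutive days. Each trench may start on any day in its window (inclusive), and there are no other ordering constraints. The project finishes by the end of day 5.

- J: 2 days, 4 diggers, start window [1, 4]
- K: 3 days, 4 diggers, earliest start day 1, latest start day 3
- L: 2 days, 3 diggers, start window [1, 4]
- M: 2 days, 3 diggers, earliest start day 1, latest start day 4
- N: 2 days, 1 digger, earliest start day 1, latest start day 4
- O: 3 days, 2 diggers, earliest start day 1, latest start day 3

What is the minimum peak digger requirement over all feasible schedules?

9

Early-start (J@1, K@1, L@1, M@1, N@1, O@1) gives peak 17: d1:17  d2:17  d3:6  d4:0  d5:0.
Shift L→3, M→4, O→3.
Schedule J@1, K@1, L@3, M@4, N@1, O@3: d1:9  d2:9  d3:9  d4:8  d5:5 — peak 9.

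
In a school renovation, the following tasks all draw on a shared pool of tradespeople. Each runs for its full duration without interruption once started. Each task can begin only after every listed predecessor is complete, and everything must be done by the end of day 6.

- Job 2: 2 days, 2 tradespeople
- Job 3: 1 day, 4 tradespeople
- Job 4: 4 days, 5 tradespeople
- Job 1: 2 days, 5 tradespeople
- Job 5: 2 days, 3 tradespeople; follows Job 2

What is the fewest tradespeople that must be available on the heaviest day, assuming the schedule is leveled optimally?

Early-start (Job 2@1, Job 3@1, Job 4@1, Job 1@1, Job 5@3) gives peak 16: d1:16  d2:12  d3:8  d4:8  d5:0  d6:0.
Shift Job 3→3, Job 1→5, Job 5→4.
Schedule Job 2@1, Job 3@3, Job 4@1, Job 1@5, Job 5@4: d1:7  d2:7  d3:9  d4:8  d5:8  d6:5 — peak 9.

9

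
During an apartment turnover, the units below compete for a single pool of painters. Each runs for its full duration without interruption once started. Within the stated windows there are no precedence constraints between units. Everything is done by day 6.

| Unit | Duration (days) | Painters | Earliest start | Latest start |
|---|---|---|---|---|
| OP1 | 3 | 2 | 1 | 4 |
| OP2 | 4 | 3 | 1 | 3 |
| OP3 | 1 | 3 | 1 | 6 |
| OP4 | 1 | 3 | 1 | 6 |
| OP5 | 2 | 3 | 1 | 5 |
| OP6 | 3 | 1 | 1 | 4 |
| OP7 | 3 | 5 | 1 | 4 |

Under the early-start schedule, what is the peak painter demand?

20

Early-start schedule: OP1@1, OP2@1, OP3@1, OP4@1, OP5@1, OP6@1, OP7@1.
Load per day: day 1: 20, day 2: 14, day 3: 11, day 4: 3, day 5: 0, day 6: 0.
Peak is 20.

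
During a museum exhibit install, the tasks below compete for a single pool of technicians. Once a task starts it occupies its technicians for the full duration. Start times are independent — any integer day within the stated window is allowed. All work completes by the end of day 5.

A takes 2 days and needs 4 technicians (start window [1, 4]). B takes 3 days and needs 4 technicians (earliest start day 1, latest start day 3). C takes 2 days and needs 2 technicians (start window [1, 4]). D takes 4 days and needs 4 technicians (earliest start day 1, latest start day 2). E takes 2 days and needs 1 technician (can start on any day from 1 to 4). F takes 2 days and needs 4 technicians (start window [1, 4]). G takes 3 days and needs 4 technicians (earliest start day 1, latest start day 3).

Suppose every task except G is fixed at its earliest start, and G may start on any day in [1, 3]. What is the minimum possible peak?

G@1: d1:23  d2:23  d3:12  d4:4  d5:0 → peak 23
G@2: d1:19  d2:23  d3:12  d4:8  d5:0 → peak 23
G@3: d1:19  d2:19  d3:12  d4:8  d5:4 → peak 19
Best is G@3, peak 19.

19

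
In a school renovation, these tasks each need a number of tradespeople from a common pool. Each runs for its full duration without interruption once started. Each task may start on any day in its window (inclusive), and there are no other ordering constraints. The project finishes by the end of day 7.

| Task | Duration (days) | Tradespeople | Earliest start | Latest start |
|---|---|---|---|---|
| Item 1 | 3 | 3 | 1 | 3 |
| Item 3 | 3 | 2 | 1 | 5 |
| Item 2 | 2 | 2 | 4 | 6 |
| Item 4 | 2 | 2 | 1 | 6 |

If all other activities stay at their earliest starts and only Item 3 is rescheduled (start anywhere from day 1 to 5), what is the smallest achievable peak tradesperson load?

Item 3@1: d1:7  d2:7  d3:5  d4:2  d5:2  d6:0  d7:0 → peak 7
Item 3@2: d1:5  d2:7  d3:5  d4:4  d5:2  d6:0  d7:0 → peak 7
Item 3@3: d1:5  d2:5  d3:5  d4:4  d5:4  d6:0  d7:0 → peak 5
Item 3@4: d1:5  d2:5  d3:3  d4:4  d5:4  d6:2  d7:0 → peak 5
Item 3@5: d1:5  d2:5  d3:3  d4:2  d5:4  d6:2  d7:2 → peak 5
Best is Item 3@3, peak 5.

5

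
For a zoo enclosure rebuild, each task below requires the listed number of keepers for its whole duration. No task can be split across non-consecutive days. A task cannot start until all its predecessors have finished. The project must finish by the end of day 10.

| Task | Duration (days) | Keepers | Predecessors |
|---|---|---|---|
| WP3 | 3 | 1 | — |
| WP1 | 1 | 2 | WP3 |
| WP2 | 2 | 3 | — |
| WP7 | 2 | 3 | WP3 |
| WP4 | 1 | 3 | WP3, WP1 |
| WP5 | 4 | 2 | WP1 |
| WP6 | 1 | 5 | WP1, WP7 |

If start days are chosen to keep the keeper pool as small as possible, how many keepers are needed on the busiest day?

Early-start (WP3@1, WP1@4, WP2@1, WP7@4, WP4@5, WP5@5, WP6@6) gives peak 8: d1:4  d2:4  d3:1  d4:5  d5:8  d6:7  d7:2  d8:2  d9:0  d10:0.
Shift WP4→6, WP6→9.
Schedule WP3@1, WP1@4, WP2@1, WP7@4, WP4@6, WP5@5, WP6@9: d1:4  d2:4  d3:1  d4:5  d5:5  d6:5  d7:2  d8:2  d9:5  d10:0 — peak 5.

5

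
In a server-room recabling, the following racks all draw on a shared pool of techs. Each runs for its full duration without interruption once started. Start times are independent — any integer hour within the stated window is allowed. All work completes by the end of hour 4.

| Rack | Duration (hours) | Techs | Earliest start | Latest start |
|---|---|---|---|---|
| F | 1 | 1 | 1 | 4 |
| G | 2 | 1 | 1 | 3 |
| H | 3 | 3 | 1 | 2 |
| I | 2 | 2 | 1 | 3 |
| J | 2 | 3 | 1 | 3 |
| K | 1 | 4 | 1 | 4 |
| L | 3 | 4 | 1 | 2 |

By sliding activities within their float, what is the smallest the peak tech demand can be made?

10

Early-start (F@1, G@1, H@1, I@1, J@1, K@1, L@1) gives peak 18: h1:18  h2:13  h3:7  h4:0.
Shift H→2, J→3, L→2.
Schedule F@1, G@1, H@2, I@1, J@3, K@1, L@2: h1:8  h2:10  h3:10  h4:10 — peak 10.
Total tech-hours = 38 over 4 hours ⇒ peak ≥ ⌈38/4⌉ = 10, so 10 is optimal.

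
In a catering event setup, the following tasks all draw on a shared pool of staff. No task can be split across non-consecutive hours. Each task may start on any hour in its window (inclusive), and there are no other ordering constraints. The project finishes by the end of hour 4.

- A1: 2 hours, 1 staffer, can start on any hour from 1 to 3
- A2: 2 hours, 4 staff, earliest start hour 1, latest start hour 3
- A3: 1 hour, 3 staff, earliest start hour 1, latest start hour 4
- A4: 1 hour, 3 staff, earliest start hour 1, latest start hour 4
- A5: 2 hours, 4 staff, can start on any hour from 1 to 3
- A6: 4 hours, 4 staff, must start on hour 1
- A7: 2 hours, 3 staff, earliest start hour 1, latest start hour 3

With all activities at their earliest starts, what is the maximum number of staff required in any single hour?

22

Early-start schedule: A1@1, A2@1, A3@1, A4@1, A5@1, A6@1, A7@1.
Load per hour: hour 1: 22, hour 2: 16, hour 3: 4, hour 4: 4.
Peak is 22.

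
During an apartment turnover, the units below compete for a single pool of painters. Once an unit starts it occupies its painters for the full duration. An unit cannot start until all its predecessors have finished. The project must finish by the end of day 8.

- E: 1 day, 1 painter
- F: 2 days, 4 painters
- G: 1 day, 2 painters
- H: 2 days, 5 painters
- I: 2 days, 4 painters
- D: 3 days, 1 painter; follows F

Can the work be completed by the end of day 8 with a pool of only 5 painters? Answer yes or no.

yes

Schedule E@1, F@1, G@3, H@4, I@6, D@6: d1:5  d2:4  d3:2  d4:5  d5:5  d6:5  d7:5  d8:1 — peak 5 ≤ 5.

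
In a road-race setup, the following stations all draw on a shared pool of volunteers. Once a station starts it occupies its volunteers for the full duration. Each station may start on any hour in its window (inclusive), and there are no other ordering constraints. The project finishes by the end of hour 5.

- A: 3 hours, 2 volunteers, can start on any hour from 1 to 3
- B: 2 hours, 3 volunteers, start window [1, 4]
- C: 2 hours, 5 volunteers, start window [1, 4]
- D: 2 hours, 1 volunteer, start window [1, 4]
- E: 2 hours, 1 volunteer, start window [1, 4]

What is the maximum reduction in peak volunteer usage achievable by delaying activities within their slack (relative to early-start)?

6

Early-start peak: h1:12  h2:12  h3:2  h4:0  h5:0 ⇒ 12.
Leveled (A@1, B@1, C@4, D@1, E@3): h1:6  h2:6  h3:3  h4:6  h5:5 ⇒ 6.
Reduction 12 − 6 = 6.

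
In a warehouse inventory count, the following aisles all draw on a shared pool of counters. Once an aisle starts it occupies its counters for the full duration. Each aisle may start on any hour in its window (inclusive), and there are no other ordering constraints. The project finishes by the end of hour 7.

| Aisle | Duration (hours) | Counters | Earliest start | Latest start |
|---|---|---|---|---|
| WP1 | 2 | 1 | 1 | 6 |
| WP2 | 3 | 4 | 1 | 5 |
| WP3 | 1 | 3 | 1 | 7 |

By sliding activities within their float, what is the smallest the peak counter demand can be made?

Early-start (WP1@1, WP2@1, WP3@1) gives peak 8: h1:8  h2:5  h3:4  h4:0  h5:0  h6:0  h7:0.
Shift WP2→3.
Schedule WP1@1, WP2@3, WP3@1: h1:4  h2:1  h3:4  h4:4  h5:4  h6:0  h7:0 — peak 4.

4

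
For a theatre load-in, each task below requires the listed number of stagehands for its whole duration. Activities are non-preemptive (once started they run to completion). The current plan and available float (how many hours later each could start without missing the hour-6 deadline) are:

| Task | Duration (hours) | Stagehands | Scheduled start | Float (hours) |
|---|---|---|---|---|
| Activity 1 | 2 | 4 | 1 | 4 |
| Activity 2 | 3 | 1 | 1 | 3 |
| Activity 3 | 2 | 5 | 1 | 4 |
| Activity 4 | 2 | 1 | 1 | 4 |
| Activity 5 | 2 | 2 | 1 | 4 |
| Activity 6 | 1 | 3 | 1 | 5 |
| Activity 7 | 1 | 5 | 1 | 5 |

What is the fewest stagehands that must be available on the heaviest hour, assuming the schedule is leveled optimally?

6

Early-start (Activity 1@1, Activity 2@1, Activity 3@1, Activity 4@1, Activity 5@1, Activity 6@1, Activity 7@1) gives peak 21: h1:21  h2:13  h3:1  h4:0  h5:0  h6:0.
Shift Activity 2→3, Activity 3→3, Activity 4→5, Activity 6→5, Activity 7→6.
Schedule Activity 1@1, Activity 2@3, Activity 3@3, Activity 4@5, Activity 5@1, Activity 6@5, Activity 7@6: h1:6  h2:6  h3:6  h4:6  h5:5  h6:6 — peak 6.
Total stagehand-hours = 35 over 6 hours ⇒ peak ≥ ⌈35/6⌉ = 6, so 6 is optimal.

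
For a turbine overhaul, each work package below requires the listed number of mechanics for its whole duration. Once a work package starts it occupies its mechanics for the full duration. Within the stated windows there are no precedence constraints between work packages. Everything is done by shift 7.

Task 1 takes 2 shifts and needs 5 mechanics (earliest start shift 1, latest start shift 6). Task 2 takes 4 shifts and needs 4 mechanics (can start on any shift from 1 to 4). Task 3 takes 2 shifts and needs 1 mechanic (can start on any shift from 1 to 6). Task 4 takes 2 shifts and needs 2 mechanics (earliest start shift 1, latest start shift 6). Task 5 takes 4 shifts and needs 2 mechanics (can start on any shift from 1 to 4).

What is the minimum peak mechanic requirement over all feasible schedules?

Early-start (Task 1@1, Task 2@1, Task 3@1, Task 4@1, Task 5@1) gives peak 14: s1:14  s2:14  s3:6  s4:6  s5:0  s6:0  s7:0.
Shift Task 2→3, Task 3→3, Task 5→3.
Schedule Task 1@1, Task 2@3, Task 3@3, Task 4@1, Task 5@3: s1:7  s2:7  s3:7  s4:7  s5:6  s6:6  s7:0 — peak 7.

7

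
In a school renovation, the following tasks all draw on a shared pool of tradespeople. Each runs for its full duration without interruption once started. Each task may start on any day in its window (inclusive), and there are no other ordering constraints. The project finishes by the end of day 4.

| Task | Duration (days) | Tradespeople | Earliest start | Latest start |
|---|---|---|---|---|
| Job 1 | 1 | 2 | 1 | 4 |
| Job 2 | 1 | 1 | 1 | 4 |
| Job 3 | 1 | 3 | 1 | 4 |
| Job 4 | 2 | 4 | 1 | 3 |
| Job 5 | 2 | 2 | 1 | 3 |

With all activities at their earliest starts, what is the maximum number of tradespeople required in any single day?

12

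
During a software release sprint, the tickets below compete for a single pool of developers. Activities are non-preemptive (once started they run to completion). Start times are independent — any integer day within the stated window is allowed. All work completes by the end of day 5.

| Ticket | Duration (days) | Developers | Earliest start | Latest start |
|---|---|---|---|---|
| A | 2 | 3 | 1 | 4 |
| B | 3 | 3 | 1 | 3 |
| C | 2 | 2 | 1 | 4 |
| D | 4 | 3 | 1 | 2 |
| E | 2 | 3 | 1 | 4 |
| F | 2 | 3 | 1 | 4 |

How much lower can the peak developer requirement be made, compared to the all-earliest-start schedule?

6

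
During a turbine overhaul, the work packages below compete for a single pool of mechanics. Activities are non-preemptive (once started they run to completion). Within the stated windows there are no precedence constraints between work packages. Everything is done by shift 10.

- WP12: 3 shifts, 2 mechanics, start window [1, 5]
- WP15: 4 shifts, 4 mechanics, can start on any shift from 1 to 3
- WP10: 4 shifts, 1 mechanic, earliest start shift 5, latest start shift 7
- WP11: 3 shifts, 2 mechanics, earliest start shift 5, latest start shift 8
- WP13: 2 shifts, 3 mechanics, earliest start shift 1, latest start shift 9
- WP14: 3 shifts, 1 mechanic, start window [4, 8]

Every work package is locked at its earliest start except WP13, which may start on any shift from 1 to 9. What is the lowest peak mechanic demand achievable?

WP13@1: s1:9  s2:9  s3:6  s4:5  s5:4  s6:4  s7:3  s8:1  s9:0  s10:0 → peak 9
WP13@2: s1:6  s2:9  s3:9  s4:5  s5:4  s6:4  s7:3  s8:1  s9:0  s10:0 → peak 9
WP13@3: s1:6  s2:6  s3:9  s4:8  s5:4  s6:4  s7:3  s8:1  s9:0  s10:0 → peak 9
WP13@4: s1:6  s2:6  s3:6  s4:8  s5:7  s6:4  s7:3  s8:1  s9:0  s10:0 → peak 8
WP13@5: s1:6  s2:6  s3:6  s4:5  s5:7  s6:7  s7:3  s8:1  s9:0  s10:0 → peak 7
WP13@6: s1:6  s2:6  s3:6  s4:5  s5:4  s6:7  s7:6  s8:1  s9:0  s10:0 → peak 7
WP13@7: s1:6  s2:6  s3:6  s4:5  s5:4  s6:4  s7:6  s8:4  s9:0  s10:0 → peak 6
WP13@8: s1:6  s2:6  s3:6  s4:5  s5:4  s6:4  s7:3  s8:4  s9:3  s10:0 → peak 6
WP13@9: s1:6  s2:6  s3:6  s4:5  s5:4  s6:4  s7:3  s8:1  s9:3  s10:3 → peak 6
Best is WP13@7, peak 6.

6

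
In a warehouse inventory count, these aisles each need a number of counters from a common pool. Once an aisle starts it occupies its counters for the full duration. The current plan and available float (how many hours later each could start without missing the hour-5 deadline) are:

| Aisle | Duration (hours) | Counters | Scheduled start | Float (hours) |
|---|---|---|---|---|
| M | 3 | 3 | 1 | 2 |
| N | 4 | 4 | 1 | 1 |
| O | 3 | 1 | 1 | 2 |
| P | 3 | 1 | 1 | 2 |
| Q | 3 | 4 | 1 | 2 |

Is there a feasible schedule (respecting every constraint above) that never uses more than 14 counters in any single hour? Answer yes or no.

yes

Schedule M@1, N@1, O@1, P@1, Q@1: h1:13  h2:13  h3:13  h4:4  h5:0 — peak 13 ≤ 14.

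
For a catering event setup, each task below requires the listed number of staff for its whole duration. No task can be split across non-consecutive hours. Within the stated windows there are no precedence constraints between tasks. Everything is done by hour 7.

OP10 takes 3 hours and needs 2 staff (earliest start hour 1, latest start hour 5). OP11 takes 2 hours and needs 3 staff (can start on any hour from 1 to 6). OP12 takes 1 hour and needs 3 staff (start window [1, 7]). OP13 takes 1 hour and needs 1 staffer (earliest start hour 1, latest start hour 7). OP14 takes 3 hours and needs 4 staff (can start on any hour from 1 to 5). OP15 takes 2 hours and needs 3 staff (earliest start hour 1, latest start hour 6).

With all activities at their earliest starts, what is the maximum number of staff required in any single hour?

Early-start schedule: OP10@1, OP11@1, OP12@1, OP13@1, OP14@1, OP15@1.
Load per hour: hour 1: 16, hour 2: 12, hour 3: 6, hour 4: 0, hour 5: 0, hour 6: 0, hour 7: 0.
Peak is 16.

16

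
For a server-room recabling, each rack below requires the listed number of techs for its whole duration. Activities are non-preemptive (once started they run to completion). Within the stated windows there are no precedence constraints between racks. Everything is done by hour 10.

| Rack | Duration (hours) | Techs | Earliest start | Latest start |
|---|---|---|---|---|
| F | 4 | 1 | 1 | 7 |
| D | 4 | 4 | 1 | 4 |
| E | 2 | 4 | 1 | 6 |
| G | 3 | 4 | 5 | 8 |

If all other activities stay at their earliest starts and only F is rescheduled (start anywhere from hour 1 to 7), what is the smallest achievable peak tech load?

F@1: h1:9  h2:9  h3:5  h4:5  h5:4  h6:4  h7:4  h8:0  h9:0  h10:0 → peak 9
F@2: h1:8  h2:9  h3:5  h4:5  h5:5  h6:4  h7:4  h8:0  h9:0  h10:0 → peak 9
F@3: h1:8  h2:8  h3:5  h4:5  h5:5  h6:5  h7:4  h8:0  h9:0  h10:0 → peak 8
F@4: h1:8  h2:8  h3:4  h4:5  h5:5  h6:5  h7:5  h8:0  h9:0  h10:0 → peak 8
F@5: h1:8  h2:8  h3:4  h4:4  h5:5  h6:5  h7:5  h8:1  h9:0  h10:0 → peak 8
F@6: h1:8  h2:8  h3:4  h4:4  h5:4  h6:5  h7:5  h8:1  h9:1  h10:0 → peak 8
F@7: h1:8  h2:8  h3:4  h4:4  h5:4  h6:4  h7:5  h8:1  h9:1  h10:1 → peak 8
Best is F@3, peak 8.

8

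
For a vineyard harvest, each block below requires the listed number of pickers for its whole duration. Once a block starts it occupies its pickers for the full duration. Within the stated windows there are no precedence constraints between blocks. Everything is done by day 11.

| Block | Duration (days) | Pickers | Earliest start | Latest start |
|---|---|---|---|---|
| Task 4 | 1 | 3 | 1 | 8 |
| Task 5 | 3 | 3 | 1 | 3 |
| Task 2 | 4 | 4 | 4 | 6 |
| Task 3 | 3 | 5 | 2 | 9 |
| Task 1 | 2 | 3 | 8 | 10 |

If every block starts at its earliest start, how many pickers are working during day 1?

At early start, day 1 has: Task 4, Task 5.
Demand: 3 + 3 = 6.

6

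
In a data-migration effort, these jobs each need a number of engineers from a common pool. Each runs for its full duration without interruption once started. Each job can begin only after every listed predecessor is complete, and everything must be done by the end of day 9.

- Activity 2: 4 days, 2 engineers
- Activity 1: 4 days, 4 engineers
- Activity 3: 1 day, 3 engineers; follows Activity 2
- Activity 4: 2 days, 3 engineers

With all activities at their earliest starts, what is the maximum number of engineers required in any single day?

9

Early-start schedule: Activity 2@1, Activity 1@1, Activity 3@5, Activity 4@1.
Load per day: day 1: 9, day 2: 9, day 3: 6, day 4: 6, day 5: 3, day 6: 0, day 7: 0, day 8: 0, day 9: 0.
Peak is 9.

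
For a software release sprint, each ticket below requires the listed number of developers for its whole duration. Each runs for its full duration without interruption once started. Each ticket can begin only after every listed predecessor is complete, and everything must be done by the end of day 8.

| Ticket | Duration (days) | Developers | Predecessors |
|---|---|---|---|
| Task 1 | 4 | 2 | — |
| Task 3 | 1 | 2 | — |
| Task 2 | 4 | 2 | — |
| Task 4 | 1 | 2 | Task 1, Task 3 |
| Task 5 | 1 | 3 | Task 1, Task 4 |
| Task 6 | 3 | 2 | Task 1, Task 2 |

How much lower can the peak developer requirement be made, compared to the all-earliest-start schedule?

Early-start peak: d1:6  d2:4  d3:4  d4:4  d5:4  d6:5  d7:2  d8:0 ⇒ 6.
Leveled (Task 1@1, Task 3@5, Task 2@1, Task 4@6, Task 5@8, Task 6@5): d1:4  d2:4  d3:4  d4:4  d5:4  d6:4  d7:2  d8:3 ⇒ 4.
Reduction 6 − 4 = 2.

2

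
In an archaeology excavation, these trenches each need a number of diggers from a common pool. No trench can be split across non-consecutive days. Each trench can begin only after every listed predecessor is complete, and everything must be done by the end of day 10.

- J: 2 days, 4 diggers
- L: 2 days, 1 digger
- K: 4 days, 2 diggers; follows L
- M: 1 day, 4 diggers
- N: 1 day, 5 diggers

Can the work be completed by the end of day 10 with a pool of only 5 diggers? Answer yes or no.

yes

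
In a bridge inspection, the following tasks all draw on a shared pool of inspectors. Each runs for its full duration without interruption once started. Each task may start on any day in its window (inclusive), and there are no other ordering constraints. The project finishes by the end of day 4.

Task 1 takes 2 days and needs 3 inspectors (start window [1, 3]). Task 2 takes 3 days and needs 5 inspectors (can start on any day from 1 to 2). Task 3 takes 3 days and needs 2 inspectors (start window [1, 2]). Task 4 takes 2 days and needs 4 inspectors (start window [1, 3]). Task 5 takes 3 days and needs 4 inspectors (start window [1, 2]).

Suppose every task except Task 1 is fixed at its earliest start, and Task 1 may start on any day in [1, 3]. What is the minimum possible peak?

15

Task 1@1: d1:18  d2:18  d3:11  d4:0 → peak 18
Task 1@2: d1:15  d2:18  d3:14  d4:0 → peak 18
Task 1@3: d1:15  d2:15  d3:14  d4:3 → peak 15
Best is Task 1@3, peak 15.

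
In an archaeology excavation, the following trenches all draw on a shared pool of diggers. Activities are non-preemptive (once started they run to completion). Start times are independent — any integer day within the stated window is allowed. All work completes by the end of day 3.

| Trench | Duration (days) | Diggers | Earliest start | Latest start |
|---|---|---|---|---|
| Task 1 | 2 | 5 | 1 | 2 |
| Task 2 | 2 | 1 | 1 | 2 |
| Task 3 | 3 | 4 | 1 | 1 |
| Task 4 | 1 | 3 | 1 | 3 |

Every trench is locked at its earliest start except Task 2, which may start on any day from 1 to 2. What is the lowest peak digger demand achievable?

Task 2@1: d1:13  d2:10  d3:4 → peak 13
Task 2@2: d1:12  d2:10  d3:5 → peak 12
Best is Task 2@2, peak 12.

12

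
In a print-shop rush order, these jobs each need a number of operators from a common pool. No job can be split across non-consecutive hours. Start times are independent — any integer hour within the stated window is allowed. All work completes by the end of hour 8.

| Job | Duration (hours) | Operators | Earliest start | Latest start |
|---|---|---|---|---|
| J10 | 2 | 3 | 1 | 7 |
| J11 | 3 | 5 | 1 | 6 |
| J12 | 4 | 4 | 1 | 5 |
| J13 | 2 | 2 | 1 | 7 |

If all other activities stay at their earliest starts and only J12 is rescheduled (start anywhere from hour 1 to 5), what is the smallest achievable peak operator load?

10

J12@1: h1:14  h2:14  h3:9  h4:4  h5:0  h6:0  h7:0  h8:0 → peak 14
J12@2: h1:10  h2:14  h3:9  h4:4  h5:4  h6:0  h7:0  h8:0 → peak 14
J12@3: h1:10  h2:10  h3:9  h4:4  h5:4  h6:4  h7:0  h8:0 → peak 10
J12@4: h1:10  h2:10  h3:5  h4:4  h5:4  h6:4  h7:4  h8:0 → peak 10
J12@5: h1:10  h2:10  h3:5  h4:0  h5:4  h6:4  h7:4  h8:4 → peak 10
Best is J12@3, peak 10.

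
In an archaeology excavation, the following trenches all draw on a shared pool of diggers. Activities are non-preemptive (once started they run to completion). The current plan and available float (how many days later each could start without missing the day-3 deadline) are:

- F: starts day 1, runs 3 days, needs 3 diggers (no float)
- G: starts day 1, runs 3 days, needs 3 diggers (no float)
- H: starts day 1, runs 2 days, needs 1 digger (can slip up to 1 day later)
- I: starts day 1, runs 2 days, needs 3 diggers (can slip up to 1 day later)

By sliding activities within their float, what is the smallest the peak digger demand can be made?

10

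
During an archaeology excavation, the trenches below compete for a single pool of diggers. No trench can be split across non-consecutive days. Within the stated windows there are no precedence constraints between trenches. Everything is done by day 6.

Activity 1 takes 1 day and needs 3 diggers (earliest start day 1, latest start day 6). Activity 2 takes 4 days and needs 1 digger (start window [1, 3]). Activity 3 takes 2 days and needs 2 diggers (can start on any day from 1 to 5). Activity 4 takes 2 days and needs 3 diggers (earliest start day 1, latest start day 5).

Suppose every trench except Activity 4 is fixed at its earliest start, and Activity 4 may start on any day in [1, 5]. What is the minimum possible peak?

Activity 4@1: d1:9  d2:6  d3:1  d4:1  d5:0  d6:0 → peak 9
Activity 4@2: d1:6  d2:6  d3:4  d4:1  d5:0  d6:0 → peak 6
Activity 4@3: d1:6  d2:3  d3:4  d4:4  d5:0  d6:0 → peak 6
Activity 4@4: d1:6  d2:3  d3:1  d4:4  d5:3  d6:0 → peak 6
Activity 4@5: d1:6  d2:3  d3:1  d4:1  d5:3  d6:3 → peak 6
Best is Activity 4@2, peak 6.

6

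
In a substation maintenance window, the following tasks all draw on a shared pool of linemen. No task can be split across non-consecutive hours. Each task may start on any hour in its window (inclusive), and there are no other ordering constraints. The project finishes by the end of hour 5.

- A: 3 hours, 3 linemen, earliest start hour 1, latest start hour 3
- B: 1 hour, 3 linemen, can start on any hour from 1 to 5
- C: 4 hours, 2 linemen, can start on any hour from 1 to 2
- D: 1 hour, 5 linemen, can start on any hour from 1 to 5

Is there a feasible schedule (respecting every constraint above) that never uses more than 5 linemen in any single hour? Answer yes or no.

yes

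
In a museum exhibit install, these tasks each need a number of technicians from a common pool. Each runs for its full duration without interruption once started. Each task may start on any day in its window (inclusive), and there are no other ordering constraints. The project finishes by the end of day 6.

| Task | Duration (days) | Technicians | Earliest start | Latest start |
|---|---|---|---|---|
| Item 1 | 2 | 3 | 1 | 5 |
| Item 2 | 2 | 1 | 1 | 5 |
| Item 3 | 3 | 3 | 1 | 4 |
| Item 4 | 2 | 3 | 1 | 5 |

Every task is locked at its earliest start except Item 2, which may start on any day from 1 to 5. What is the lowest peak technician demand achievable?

Item 2@1: d1:10  d2:10  d3:3  d4:0  d5:0  d6:0 → peak 10
Item 2@2: d1:9  d2:10  d3:4  d4:0  d5:0  d6:0 → peak 10
Item 2@3: d1:9  d2:9  d3:4  d4:1  d5:0  d6:0 → peak 9
Item 2@4: d1:9  d2:9  d3:3  d4:1  d5:1  d6:0 → peak 9
Item 2@5: d1:9  d2:9  d3:3  d4:0  d5:1  d6:1 → peak 9
Best is Item 2@3, peak 9.

9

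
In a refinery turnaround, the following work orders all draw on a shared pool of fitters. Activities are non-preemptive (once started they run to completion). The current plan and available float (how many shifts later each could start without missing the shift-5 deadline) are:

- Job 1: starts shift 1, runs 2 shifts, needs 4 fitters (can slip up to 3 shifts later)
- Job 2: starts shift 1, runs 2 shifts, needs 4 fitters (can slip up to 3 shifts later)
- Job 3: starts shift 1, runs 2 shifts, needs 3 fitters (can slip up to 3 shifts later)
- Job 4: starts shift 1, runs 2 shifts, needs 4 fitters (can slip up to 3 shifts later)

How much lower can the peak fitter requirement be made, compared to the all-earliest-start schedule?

7

Early-start peak: s1:15  s2:15  s3:0  s4:0  s5:0 ⇒ 15.
Leveled (Job 1@1, Job 2@1, Job 3@3, Job 4@3): s1:8  s2:8  s3:7  s4:7  s5:0 ⇒ 8.
Reduction 15 − 8 = 7.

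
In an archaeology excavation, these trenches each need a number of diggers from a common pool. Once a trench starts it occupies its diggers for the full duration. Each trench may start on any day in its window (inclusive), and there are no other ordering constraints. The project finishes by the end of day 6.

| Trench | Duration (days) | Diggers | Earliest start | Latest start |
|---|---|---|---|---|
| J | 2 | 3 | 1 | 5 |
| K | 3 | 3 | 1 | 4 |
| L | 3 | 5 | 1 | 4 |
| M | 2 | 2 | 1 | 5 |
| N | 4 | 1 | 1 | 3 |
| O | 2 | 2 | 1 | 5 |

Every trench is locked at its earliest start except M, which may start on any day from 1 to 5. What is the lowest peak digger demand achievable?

14

M@1: d1:16  d2:16  d3:9  d4:1  d5:0  d6:0 → peak 16
M@2: d1:14  d2:16  d3:11  d4:1  d5:0  d6:0 → peak 16
M@3: d1:14  d2:14  d3:11  d4:3  d5:0  d6:0 → peak 14
M@4: d1:14  d2:14  d3:9  d4:3  d5:2  d6:0 → peak 14
M@5: d1:14  d2:14  d3:9  d4:1  d5:2  d6:2 → peak 14
Best is M@3, peak 14.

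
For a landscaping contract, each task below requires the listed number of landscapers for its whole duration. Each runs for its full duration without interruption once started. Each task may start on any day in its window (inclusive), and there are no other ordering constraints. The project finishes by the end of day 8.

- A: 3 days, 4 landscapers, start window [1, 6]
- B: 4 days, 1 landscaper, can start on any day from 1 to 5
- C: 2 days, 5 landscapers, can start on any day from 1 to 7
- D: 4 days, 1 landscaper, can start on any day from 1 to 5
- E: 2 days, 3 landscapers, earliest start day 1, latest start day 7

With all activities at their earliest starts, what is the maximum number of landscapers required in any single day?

14

Early-start schedule: A@1, B@1, C@1, D@1, E@1.
Load per day: day 1: 14, day 2: 14, day 3: 6, day 4: 2, day 5: 0, day 6: 0, day 7: 0, day 8: 0.
Peak is 14.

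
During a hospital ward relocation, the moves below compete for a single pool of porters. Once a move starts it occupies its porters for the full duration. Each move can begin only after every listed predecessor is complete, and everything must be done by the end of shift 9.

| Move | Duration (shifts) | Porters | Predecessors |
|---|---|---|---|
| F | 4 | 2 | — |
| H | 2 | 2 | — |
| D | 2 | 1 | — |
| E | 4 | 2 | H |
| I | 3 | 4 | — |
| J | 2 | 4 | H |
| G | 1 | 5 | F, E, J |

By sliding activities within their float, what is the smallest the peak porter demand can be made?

Early-start (F@1, H@1, D@1, E@3, I@1, J@3, G@7) gives peak 12: s1:9  s2:9  s3:12  s4:8  s5:2  s6:2  s7:5  s8:0  s9:0.
Shift E→5, I→3, J→6, G→9.
Schedule F@1, H@1, D@1, E@5, I@3, J@6, G@9: s1:5  s2:5  s3:6  s4:6  s5:6  s6:6  s7:6  s8:2  s9:5 — peak 6.
Total porter-shifts = 47 over 9 shifts ⇒ peak ≥ ⌈47/9⌉ = 6, so 6 is optimal.

6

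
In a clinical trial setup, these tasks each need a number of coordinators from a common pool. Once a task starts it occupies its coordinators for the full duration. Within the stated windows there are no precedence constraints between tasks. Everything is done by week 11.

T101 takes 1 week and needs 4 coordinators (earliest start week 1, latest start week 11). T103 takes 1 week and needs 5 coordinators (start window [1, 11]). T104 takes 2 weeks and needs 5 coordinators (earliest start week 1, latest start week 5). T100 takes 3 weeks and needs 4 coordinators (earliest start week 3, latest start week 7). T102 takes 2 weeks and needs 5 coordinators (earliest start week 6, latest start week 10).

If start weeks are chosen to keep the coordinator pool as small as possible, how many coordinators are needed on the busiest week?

Early-start (T101@1, T103@1, T104@1, T100@3, T102@6) gives peak 14: w1:14  w2:5  w3:4  w4:4  w5:4  w6:5  w7:5  w8:0  w9:0  w10:0  w11:0.
Shift T103→2, T104→3, T100→5, T102→8.
Schedule T101@1, T103@2, T104@3, T100@5, T102@8: w1:4  w2:5  w3:5  w4:5  w5:4  w6:4  w7:4  w8:5  w9:5  w10:0  w11:0 — peak 5.

5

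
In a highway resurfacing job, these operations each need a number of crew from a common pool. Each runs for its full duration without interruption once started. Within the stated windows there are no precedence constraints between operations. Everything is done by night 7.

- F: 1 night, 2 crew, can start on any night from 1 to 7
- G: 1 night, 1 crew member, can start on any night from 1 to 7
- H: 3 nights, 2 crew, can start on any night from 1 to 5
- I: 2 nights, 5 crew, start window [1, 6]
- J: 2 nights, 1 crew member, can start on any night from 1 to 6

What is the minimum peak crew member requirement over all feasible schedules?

Early-start (F@1, G@1, H@1, I@1, J@1) gives peak 11: n1:11  n2:8  n3:2  n4:0  n5:0  n6:0  n7:0.
Shift I→4, J→2.
Schedule F@1, G@1, H@1, I@4, J@2: n1:5  n2:3  n3:3  n4:5  n5:5  n6:0  n7:0 — peak 5.

5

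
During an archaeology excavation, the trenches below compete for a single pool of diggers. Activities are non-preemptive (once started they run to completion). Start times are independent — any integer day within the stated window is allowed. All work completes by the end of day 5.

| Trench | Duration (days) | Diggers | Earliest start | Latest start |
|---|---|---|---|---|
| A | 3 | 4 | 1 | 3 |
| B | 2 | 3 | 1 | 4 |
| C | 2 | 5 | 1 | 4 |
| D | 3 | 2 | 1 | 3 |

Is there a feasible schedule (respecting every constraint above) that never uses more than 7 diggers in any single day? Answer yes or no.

Schedule A@1, B@1, C@4, D@3: d1:7  d2:7  d3:6  d4:7  d5:7 — peak 7 ≤ 7.

yes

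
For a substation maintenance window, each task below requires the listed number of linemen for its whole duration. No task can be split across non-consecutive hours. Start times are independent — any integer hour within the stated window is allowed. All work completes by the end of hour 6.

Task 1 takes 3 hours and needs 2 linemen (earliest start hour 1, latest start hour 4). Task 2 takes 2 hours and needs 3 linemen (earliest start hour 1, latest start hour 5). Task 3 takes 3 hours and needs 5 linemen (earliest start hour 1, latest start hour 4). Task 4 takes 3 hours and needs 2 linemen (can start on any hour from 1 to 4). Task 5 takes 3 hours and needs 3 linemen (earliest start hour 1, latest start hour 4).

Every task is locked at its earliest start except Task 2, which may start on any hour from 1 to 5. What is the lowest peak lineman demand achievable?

Task 2@1: h1:15  h2:15  h3:12  h4:0  h5:0  h6:0 → peak 15
Task 2@2: h1:12  h2:15  h3:15  h4:0  h5:0  h6:0 → peak 15
Task 2@3: h1:12  h2:12  h3:15  h4:3  h5:0  h6:0 → peak 15
Task 2@4: h1:12  h2:12  h3:12  h4:3  h5:3  h6:0 → peak 12
Task 2@5: h1:12  h2:12  h3:12  h4:0  h5:3  h6:3 → peak 12
Best is Task 2@4, peak 12.

12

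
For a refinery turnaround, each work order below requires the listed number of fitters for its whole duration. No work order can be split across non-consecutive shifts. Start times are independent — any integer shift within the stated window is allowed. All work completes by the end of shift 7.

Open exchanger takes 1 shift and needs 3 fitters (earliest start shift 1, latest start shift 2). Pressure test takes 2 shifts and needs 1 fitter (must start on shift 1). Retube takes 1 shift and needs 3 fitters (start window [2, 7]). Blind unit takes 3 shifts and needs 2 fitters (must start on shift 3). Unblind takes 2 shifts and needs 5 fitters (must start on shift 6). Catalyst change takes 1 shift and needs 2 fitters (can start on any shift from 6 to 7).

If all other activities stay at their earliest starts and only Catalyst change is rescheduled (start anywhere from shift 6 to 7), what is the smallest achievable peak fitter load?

Catalyst change@6: s1:4  s2:4  s3:2  s4:2  s5:2  s6:7  s7:5 → peak 7
Catalyst change@7: s1:4  s2:4  s3:2  s4:2  s5:2  s6:5  s7:7 → peak 7
Best is Catalyst change@6, peak 7.

7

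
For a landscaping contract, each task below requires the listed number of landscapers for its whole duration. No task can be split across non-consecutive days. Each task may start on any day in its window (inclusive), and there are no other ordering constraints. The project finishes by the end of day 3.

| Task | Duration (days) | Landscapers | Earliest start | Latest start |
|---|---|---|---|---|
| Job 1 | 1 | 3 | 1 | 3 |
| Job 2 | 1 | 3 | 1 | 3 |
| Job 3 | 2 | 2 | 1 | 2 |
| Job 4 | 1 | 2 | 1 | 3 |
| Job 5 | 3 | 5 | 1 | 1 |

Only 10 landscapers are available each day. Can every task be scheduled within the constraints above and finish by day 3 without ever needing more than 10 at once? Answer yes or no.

yes

Schedule Job 1@1, Job 2@2, Job 3@1, Job 4@3, Job 5@1: d1:10  d2:10  d3:7 — peak 10 ≤ 10.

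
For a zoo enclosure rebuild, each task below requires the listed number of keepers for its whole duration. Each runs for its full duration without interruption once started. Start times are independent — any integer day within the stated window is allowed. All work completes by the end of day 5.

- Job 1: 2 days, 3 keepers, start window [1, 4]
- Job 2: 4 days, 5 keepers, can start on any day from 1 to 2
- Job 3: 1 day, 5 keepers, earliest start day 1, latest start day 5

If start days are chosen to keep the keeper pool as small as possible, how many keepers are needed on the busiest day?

8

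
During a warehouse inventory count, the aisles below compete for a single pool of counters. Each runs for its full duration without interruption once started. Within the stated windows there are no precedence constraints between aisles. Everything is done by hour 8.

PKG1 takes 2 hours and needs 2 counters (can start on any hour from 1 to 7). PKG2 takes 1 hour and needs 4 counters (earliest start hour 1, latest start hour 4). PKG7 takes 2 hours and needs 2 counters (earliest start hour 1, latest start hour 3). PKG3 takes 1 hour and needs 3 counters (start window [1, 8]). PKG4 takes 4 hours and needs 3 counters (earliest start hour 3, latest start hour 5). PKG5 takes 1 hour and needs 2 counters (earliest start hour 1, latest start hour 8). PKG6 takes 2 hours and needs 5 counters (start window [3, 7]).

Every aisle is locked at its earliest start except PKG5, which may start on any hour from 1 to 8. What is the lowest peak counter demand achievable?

11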